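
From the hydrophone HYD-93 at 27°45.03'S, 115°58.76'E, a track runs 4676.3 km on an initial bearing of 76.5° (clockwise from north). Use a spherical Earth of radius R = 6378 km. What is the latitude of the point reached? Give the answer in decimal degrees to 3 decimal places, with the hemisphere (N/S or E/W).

11.988°S

HYD-93: φ = -27.75050°, λ = +115.97933°
δ = d/R = 4676.3/6378 = 0.733192 rad
φ₂ = arcsin(sin φ₁ cos δ + cos φ₁ sin δ cos θ)
   = arcsin(-0.46562·0.74304 + 0.88498·0.66924·0.23345) = -11.98842°
λ₂ = λ₁ + atan2(sin θ sin δ cos φ₁, cos δ − sin φ₁ sin φ₂) = 157.68187°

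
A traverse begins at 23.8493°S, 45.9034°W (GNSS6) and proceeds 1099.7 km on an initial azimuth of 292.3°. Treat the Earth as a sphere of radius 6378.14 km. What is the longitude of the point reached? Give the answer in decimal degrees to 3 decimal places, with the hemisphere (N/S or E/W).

δ = d/R = 1099.7/6378.14 = 0.172417 rad
φ₂ = arcsin(sin φ₁ cos δ + cos φ₁ sin δ cos θ)
   = arcsin(-0.40433·0.98517 + 0.91461·0.17156·0.37946) = -19.80349°
λ₂ = λ₁ + atan2(sin θ sin δ cos φ₁, cos δ − sin φ₁ sin φ₂) = -55.61624°

55.616°W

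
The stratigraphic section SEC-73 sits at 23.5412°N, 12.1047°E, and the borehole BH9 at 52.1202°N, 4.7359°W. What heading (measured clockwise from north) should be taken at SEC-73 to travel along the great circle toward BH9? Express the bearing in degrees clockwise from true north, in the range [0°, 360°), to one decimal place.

340.0°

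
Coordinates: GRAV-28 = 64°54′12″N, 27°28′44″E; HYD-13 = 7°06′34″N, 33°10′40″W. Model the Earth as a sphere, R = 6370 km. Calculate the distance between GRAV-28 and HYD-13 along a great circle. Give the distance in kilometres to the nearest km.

GRAV-28: φ = +64.90333°, λ = +27.47889°
HYD-13: φ = +7.10944°, λ = -33.17778°
Δφ = -57.7939°,  Δλ = -60.6567°
a = sin²(Δφ/2) + cos φ₁ cos φ₂ sin²(Δλ/2) = 0.340834
c = 2·arcsin(√a) = 1.246826 rad = 71.4379°
d = R·c = 6370 × 1.246826 = 7942.3 km

7942 km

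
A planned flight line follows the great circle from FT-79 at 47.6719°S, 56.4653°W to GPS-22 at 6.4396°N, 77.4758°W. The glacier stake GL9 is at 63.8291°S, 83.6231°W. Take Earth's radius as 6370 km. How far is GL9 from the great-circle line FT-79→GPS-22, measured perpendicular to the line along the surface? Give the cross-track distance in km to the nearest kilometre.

2045 km

δ₁₃ = central angle FT-79→GL9 = 0.382433 rad  (haversine)
θ₁₃ = bearing FT-79→GL9 = 212.647°,  θ₁₂ = bearing FT-79→GPS-22 = 334.922°
dₓₜ = R·arcsin(sin δ₁₃ · sin(θ₁₃ − θ₁₂)) = 6370·arcsin(0.37318·sin(-122.275°)) = -2044.809 km
|dₓₜ| = 2044.809 km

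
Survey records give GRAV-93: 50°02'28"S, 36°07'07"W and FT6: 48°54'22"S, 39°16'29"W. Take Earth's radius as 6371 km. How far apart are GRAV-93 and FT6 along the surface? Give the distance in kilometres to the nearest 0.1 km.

260.6 km

GRAV-93: φ = -50.04111°, λ = -36.11861°
FT6: φ = -48.90611°, λ = -39.27472°
Δφ = 1.1350°,  Δλ = -3.1561°
a = sin²(Δφ/2) + cos φ₁ cos φ₂ sin²(Δλ/2) = 0.000418
c = 2·arcsin(√a) = 0.040905 rad = 2.3437°
d = R·c = 6371 × 0.040905 = 260.6 km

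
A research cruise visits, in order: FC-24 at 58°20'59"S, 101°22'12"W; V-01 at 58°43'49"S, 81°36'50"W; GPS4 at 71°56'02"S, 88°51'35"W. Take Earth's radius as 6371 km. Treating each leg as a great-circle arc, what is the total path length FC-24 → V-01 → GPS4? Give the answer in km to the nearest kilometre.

2647 km

FC-24: φ = -58.34972°, λ = -101.37000°
V-01: φ = -58.73028°, λ = -81.61389°
GPS4: φ = -71.93389°, λ = -88.85972°
FC-24→V-01: c = 0.179427 rad, d = 1143.13 km
V-01→GPS4: c = 0.236009 rad, d = 1503.61 km
Total = 1143.13 + 1503.61 = 2646.74 km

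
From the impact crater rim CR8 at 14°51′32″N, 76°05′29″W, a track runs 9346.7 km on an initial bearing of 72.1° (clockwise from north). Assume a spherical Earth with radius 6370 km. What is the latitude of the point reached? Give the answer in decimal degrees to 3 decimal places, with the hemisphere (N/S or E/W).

18.783°N

CR8: φ = +14.85889°, λ = -76.09139°
δ = d/R = 9346.7/6370 = 1.467300 rad
φ₂ = arcsin(sin φ₁ cos δ + cos φ₁ sin δ cos θ)
   = arcsin(0.25644·0.10331 + 0.96656·0.99465·0.30736) = 18.78285°
λ₂ = λ₁ + atan2(sin θ sin δ cos φ₁, cos δ − sin φ₁ sin φ₂) = 12.60974°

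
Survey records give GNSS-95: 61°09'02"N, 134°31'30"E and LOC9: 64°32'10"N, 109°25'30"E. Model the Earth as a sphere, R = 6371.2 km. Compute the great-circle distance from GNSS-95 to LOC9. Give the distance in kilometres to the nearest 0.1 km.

1318.4 km

GNSS-95: φ = +61.15056°, λ = +134.52500°
LOC9: φ = +64.53611°, λ = +109.42500°
Δφ = 3.3856°,  Δλ = -25.1000°
a = sin²(Δφ/2) + cos φ₁ cos φ₂ sin²(Δλ/2) = 0.010668
c = 2·arcsin(√a) = 0.206937 rad = 11.8566°
d = R·c = 6371.2 × 0.206937 = 1318.4 km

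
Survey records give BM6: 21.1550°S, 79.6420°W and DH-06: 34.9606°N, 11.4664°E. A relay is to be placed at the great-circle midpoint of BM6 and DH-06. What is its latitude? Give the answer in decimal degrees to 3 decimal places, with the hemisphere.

9.788°N

Bx = cos φ₂ cos Δλ = -0.015853,  By = cos φ₂ sin Δλ = 0.819393
φₘ = atan2(sin φ₁ + sin φ₂, √((cos φ₁ + Bx)² + By²)) = 9.78810°
λₘ = λ₁ + atan2(By, cos φ₁ + Bx) = -37.85172°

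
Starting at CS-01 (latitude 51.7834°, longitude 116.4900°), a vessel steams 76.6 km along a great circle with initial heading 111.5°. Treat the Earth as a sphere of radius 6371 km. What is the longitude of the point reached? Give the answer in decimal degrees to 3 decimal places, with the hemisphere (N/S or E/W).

δ = d/R = 76.6/6371 = 0.012023 rad
φ₂ = arcsin(sin φ₁ cos δ + cos φ₁ sin δ cos θ)
   = arcsin(0.78568·0.99993 + 0.61864·0.01202·-0.36650) = 51.52640°
λ₂ = λ₁ + atan2(sin θ sin δ cos φ₁, cos δ − sin φ₁ sin φ₂) = 117.52024°

117.520°E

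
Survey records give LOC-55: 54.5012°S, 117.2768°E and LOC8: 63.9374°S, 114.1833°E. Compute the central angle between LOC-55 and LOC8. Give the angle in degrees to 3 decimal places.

9.565°

Δφ = -9.4362°,  Δλ = -3.0935°
a = sin²(Δφ/2) + cos φ₁ cos φ₂ sin²(Δλ/2) = 0.006951
c = 2·arcsin(√a) = 0.166945 rad = 9.5652°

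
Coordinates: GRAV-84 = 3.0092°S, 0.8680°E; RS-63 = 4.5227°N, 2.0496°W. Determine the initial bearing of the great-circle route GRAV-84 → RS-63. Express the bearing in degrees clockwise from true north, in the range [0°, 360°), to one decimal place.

338.8°

Δλ = -2.9176°
y = sin Δλ · cos φ₂ = -0.050741
x = cos φ₁ sin φ₂ − sin φ₁ cos φ₂ cos Δλ = 0.131010
θ = atan2(y, x) = -21.1717° → 338.8283° (mod 360°)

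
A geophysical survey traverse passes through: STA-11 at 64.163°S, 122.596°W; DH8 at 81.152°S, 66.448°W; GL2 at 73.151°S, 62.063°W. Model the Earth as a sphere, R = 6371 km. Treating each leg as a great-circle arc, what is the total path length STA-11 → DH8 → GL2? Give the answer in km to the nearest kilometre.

STA-11→DH8: c = 0.385347 rad, d = 2455.04 km
DH8→GL2: c = 0.140578 rad, d = 895.62 km
Total = 2455.04 + 895.62 = 3350.67 km

3351 km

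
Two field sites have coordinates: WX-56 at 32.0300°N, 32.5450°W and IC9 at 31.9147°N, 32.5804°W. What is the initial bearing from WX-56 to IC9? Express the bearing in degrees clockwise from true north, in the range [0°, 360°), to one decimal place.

194.6°

Δλ = -0.0354°
y = sin Δλ · cos φ₂ = -0.000524
x = cos φ₁ sin φ₂ − sin φ₁ cos φ₂ cos Δλ = -0.002012
θ = atan2(y, x) = -165.3922° → 194.6078° (mod 360°)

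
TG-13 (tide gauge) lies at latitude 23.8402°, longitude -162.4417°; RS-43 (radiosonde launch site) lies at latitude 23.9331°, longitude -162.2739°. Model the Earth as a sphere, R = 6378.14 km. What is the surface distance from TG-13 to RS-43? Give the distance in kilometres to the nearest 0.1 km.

20.0 km

Δφ = 0.0929°,  Δλ = 0.1678°
a = sin²(Δφ/2) + cos φ₁ cos φ₂ sin²(Δλ/2) = 0.000002
c = 2·arcsin(√a) = 0.003130 rad = 0.1794°
d = R·c = 6378.14 × 0.003130 = 20.0 km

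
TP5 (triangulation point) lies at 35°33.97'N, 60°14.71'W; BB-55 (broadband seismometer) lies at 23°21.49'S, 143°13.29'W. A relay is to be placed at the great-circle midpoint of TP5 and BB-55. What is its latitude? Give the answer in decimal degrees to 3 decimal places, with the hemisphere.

8.113°N

TP5: φ = +35.56617°, λ = -60.24517°
BB-55: φ = -23.35817°, λ = -143.22150°
Bx = cos φ₂ cos Δλ = 0.112258,  By = cos φ₂ sin Δλ = -0.911155
φₘ = atan2(sin φ₁ + sin φ₂, √((cos φ₁ + Bx)² + By²)) = 8.11318°
λₘ = λ₁ + atan2(By, cos φ₁ + Bx) = -104.79142°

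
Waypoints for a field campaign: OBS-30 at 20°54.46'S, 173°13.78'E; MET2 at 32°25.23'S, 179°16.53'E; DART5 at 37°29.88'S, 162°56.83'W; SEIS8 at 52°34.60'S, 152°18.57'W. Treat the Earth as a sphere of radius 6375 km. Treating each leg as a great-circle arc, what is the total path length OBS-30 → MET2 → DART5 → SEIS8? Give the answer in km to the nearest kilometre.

4998 km

OBS-30: φ = -20.90767°, λ = +173.22967°
MET2: φ = -32.42050°, λ = +179.27550°
DART5: φ = -37.49800°, λ = -162.94717°
SEIS8: φ = -52.57667°, λ = -152.30950°
OBS-30→MET2: c = 0.221841 rad, d = 1414.24 km
MET2→DART5: c = 0.268774 rad, d = 1713.44 km
DART5→SEIS8: c = 0.293339 rad, d = 1870.04 km
Total = 1414.24 + 1713.44 + 1870.04 = 4997.71 km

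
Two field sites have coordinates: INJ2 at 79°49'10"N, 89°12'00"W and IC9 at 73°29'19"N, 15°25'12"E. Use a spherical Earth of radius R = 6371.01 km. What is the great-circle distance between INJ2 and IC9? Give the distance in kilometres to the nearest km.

2381 km

INJ2: φ = +79.81944°, λ = -89.20000°
IC9: φ = +73.48861°, λ = +15.42000°
Δφ = -6.3308°,  Δλ = 104.6200°
a = sin²(Δφ/2) + cos φ₁ cos φ₂ sin²(Δλ/2) = 0.034506
c = 2·arcsin(√a) = 0.373684 rad = 21.4105°
d = R·c = 6371.01 × 0.373684 = 2380.7 km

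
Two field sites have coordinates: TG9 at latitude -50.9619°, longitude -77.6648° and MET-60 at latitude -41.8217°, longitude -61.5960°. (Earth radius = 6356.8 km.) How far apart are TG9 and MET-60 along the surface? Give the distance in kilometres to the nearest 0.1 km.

Δφ = 9.1402°,  Δλ = 16.0688°
a = sin²(Δφ/2) + cos φ₁ cos φ₂ sin²(Δλ/2) = 0.015518
c = 2·arcsin(√a) = 0.249790 rad = 14.3119°
d = R·c = 6356.8 × 0.249790 = 1587.9 km

1587.9 km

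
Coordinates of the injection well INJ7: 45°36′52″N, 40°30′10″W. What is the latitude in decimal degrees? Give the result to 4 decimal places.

45° + 36′/60 + 52″/3600 = 45 + 0.60000 + 0.01444 = 45.6144°

45.6144°N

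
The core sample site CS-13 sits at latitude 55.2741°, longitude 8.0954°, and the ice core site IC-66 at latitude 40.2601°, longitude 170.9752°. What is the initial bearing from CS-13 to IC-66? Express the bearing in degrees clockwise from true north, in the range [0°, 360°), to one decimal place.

13.1°

Δλ = 162.8798°
y = sin Δλ · cos φ₂ = 0.224645
x = cos φ₁ sin φ₂ − sin φ₁ cos φ₂ cos Δλ = 0.967547
θ = atan2(y, x) = 13.0713° → 13.0713° (mod 360°)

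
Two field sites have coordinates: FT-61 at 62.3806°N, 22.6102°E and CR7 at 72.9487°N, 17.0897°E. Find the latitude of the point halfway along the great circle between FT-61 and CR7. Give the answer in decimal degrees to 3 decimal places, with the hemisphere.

Bx = cos φ₂ cos Δλ = 0.291868,  By = cos φ₂ sin Δλ = -0.028209
φₘ = atan2(sin φ₁ + sin φ₂, √((cos φ₁ + Bx)² + By²)) = 67.68684°
λₘ = λ₁ + atan2(By, cos φ₁ + Bx) = 20.47177°

67.687°N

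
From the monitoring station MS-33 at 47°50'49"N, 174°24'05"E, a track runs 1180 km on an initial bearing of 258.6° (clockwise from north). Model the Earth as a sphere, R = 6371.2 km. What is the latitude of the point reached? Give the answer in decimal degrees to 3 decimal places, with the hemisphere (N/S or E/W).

44.769°N

MS-33: φ = +47.84694°, λ = +174.40139°
δ = d/R = 1180/6371.2 = 0.185208 rad
φ₂ = arcsin(sin φ₁ cos δ + cos φ₁ sin δ cos θ)
   = arcsin(0.74135·0.98290 + 0.67111·0.18415·-0.19766) = 44.76884°
λ₂ = λ₁ + atan2(sin θ sin δ cos φ₁, cos δ − sin φ₁ sin φ₂) = 159.67119°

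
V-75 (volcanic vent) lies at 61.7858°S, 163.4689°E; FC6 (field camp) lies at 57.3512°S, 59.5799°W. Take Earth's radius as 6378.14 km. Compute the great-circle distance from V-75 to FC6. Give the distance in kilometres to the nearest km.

6262 km

Δφ = 4.4346°,  Δλ = 136.9512°
a = sin²(Δφ/2) + cos φ₁ cos φ₂ sin²(Δλ/2) = 0.222217
c = 2·arcsin(√a) = 0.981752 rad = 56.2502°
d = R·c = 6378.14 × 0.981752 = 6261.7 km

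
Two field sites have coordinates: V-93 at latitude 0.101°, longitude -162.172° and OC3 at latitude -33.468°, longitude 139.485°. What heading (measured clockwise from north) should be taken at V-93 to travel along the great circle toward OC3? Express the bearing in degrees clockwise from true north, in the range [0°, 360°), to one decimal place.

Δλ = -58.3430°
y = sin Δλ · cos φ₂ = -0.710070
x = cos φ₁ sin φ₂ − sin φ₁ cos φ₂ cos Δλ = -0.552242
θ = atan2(y, x) = -127.8732° → 232.1268° (mod 360°)

232.1°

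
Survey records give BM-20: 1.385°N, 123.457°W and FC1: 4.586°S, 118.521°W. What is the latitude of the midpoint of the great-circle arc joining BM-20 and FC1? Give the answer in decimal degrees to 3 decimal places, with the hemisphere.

1.602°S

Bx = cos φ₂ cos Δλ = 0.993102,  By = cos φ₂ sin Δλ = 0.085767
φₘ = atan2(sin φ₁ + sin φ₂, √((cos φ₁ + Bx)² + By²)) = -1.60199°
λₘ = λ₁ + atan2(By, cos φ₁ + Bx) = -120.99260°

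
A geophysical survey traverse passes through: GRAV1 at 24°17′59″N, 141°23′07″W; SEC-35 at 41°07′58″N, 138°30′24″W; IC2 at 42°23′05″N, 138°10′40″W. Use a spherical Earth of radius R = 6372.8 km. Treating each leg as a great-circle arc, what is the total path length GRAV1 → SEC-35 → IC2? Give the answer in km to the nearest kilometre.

2033 km

GRAV1: φ = +24.29972°, λ = -141.38528°
SEC-35: φ = +41.13278°, λ = -138.50667°
IC2: φ = +42.38472°, λ = -138.17778°
GRAV1→SEC-35: c = 0.296769 rad, d = 1891.25 km
SEC-35→IC2: c = 0.022266 rad, d = 141.90 km
Total = 1891.25 + 141.90 = 2033.15 km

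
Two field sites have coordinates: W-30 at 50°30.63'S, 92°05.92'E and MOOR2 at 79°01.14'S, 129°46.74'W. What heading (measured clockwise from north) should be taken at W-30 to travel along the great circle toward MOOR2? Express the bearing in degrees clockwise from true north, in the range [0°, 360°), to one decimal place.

W-30: φ = -50.51050°, λ = +92.09867°
MOOR2: φ = -79.01900°, λ = -129.77900°
Δλ = 138.1223°
y = sin Δλ · cos φ₂ = 0.127156
x = cos φ₁ sin φ₂ − sin φ₁ cos φ₂ cos Δλ = -0.733748
θ = atan2(y, x) = 170.1685° → 170.1685° (mod 360°)

170.2°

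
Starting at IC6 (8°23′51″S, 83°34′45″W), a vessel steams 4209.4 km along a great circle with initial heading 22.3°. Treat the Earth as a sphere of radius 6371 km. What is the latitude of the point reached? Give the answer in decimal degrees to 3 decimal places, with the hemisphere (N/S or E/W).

IC6: φ = -8.39750°, λ = -83.57917°
δ = d/R = 4209.4/6371 = 0.660713 rad
φ₂ = arcsin(sin φ₁ cos δ + cos φ₁ sin δ cos θ)
   = arcsin(-0.14604·0.78956 + 0.98928·0.61368·0.92521) = 26.51221°
λ₂ = λ₁ + atan2(sin θ sin δ cos φ₁, cos δ − sin φ₁ sin φ₂) = -68.49542°

26.512°N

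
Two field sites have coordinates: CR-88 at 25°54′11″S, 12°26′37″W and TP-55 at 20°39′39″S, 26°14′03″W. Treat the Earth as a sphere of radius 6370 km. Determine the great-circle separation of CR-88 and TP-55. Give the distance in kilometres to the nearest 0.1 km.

CR-88: φ = -25.90306°, λ = -12.44361°
TP-55: φ = -20.66083°, λ = -26.23417°
Δφ = 5.2422°,  Δλ = -13.7906°
a = sin²(Δφ/2) + cos φ₁ cos φ₂ sin²(Δλ/2) = 0.014223
c = 2·arcsin(√a) = 0.239087 rad = 13.6987°
d = R·c = 6370 × 0.239087 = 1523.0 km

1523.0 km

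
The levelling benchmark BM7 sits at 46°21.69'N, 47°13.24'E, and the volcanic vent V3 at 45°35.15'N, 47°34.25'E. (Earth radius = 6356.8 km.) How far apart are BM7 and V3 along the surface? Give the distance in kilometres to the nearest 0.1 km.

BM7: φ = +46.36150°, λ = +47.22067°
V3: φ = +45.58583°, λ = +47.57083°
Δφ = -0.7757°,  Δλ = 0.3502°
a = sin²(Δφ/2) + cos φ₁ cos φ₂ sin²(Δλ/2) = 0.000050
c = 2·arcsin(√a) = 0.014189 rad = 0.8129°
d = R·c = 6356.8 × 0.014189 = 90.2 km

90.2 km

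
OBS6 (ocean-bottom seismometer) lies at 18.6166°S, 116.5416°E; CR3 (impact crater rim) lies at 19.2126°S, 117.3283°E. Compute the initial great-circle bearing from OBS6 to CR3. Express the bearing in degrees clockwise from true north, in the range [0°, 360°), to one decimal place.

Δλ = 0.7867°
y = sin Δλ · cos φ₂ = 0.012965
x = cos φ₁ sin φ₂ − sin φ₁ cos φ₂ cos Δλ = -0.010430
θ = atan2(y, x) = 128.8160° → 128.8160° (mod 360°)

128.8°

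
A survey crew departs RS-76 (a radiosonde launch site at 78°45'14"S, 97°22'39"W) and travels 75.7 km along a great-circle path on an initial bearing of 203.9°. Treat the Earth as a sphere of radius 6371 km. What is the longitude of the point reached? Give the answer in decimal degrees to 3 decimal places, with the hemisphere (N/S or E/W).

98.873°W

RS-76: φ = -78.75389°, λ = -97.37750°
δ = d/R = 75.7/6371 = 0.011882 rad
φ₂ = arcsin(sin φ₁ cos δ + cos φ₁ sin δ cos θ)
   = arcsin(-0.98080·0.99993 + 0.19502·0.01188·-0.91425) = -79.37277°
λ₂ = λ₁ + atan2(sin θ sin δ cos φ₁, cos δ − sin φ₁ sin φ₂) = -98.87323°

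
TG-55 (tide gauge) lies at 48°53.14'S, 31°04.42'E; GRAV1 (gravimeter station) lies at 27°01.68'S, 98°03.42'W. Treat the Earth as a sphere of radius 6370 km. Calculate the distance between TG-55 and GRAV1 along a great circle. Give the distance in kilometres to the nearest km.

TG-55: φ = -48.88567°, λ = +31.07367°
GRAV1: φ = -27.02800°, λ = -98.05700°
Δφ = 21.8577°,  Δλ = -129.1307°
a = sin²(Δφ/2) + cos φ₁ cos φ₂ sin²(Δλ/2) = 0.513648
c = 2·arcsin(√a) = 1.598096 rad = 91.5641°
d = R·c = 6370 × 1.598096 = 10179.9 km

10180 km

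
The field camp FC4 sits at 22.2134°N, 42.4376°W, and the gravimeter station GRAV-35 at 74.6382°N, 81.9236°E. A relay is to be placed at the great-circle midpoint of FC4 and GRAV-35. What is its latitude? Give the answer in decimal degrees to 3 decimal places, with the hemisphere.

59.002°N

Bx = cos φ₂ cos Δλ = -0.149519,  By = cos φ₂ sin Δλ = 0.218685
φₘ = atan2(sin φ₁ + sin φ₂, √((cos φ₁ + Bx)² + By²)) = 59.00234°
λₘ = λ₁ + atan2(By, cos φ₁ + Bx) = -26.70428°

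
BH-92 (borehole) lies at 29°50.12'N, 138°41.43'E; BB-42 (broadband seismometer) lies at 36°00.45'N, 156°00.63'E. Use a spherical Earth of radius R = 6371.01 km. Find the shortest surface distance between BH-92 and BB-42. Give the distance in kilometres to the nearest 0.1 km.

1753.0 km

BH-92: φ = +29.83533°, λ = +138.69050°
BB-42: φ = +36.00750°, λ = +156.01050°
Δφ = 6.1722°,  Δλ = 17.3200°
a = sin²(Δφ/2) + cos φ₁ cos φ₂ sin²(Δλ/2) = 0.018807
c = 2·arcsin(√a) = 0.275148 rad = 15.7648°
d = R·c = 6371.01 × 0.275148 = 1753.0 km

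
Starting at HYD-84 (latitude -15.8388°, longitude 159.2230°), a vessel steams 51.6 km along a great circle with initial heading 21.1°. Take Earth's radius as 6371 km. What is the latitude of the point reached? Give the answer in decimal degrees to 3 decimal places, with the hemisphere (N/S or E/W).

15.406°S

δ = d/R = 51.6/6371 = 0.008099 rad
φ₂ = arcsin(sin φ₁ cos δ + cos φ₁ sin δ cos θ)
   = arcsin(-0.27293·0.99997 + 0.96203·0.00810·0.93295) = -15.40579°
λ₂ = λ₁ + atan2(sin θ sin δ cos φ₁, cos δ − sin φ₁ sin φ₂) = 159.39628°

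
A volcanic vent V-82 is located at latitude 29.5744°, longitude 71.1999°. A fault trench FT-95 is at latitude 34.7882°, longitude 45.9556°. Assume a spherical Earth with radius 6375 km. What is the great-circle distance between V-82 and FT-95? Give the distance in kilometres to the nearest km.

2440 km

Δφ = 5.2138°,  Δλ = -25.2443°
a = sin²(Δφ/2) + cos φ₁ cos φ₂ sin²(Δλ/2) = 0.036176
c = 2·arcsin(√a) = 0.382731 rad = 21.9289°
d = R·c = 6375 × 0.382731 = 2439.9 km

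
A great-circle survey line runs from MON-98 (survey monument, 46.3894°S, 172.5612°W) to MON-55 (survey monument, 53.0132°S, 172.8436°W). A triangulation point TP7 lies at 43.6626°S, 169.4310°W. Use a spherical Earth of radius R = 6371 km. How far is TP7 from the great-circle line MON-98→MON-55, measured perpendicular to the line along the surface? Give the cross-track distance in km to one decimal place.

244.0 km

δ₁₃ = central angle MON-98→TP7 = 0.061275 rad  (haversine)
θ₁₃ = bearing MON-98→TP7 = 40.171°,  θ₁₂ = bearing MON-98→MON-55 = 181.473°
dₓₜ = R·arcsin(sin δ₁₃ · sin(θ₁₃ − θ₁₂)) = 6371·arcsin(0.06124·sin(-141.301°)) = -243.985 km
|dₓₜ| = 243.985 km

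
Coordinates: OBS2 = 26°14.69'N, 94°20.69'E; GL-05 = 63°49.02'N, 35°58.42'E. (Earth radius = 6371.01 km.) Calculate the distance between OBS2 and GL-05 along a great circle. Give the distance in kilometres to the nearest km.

OBS2: φ = +26.24483°, λ = +94.34483°
GL-05: φ = +63.81700°, λ = +35.97367°
Δφ = 37.5722°,  Δλ = -58.3712°
a = sin²(Δφ/2) + cos φ₁ cos φ₂ sin²(Δλ/2) = 0.197814
c = 2·arcsin(√a) = 0.921820 rad = 52.8164°
d = R·c = 6371.01 × 0.921820 = 5872.9 km

5873 km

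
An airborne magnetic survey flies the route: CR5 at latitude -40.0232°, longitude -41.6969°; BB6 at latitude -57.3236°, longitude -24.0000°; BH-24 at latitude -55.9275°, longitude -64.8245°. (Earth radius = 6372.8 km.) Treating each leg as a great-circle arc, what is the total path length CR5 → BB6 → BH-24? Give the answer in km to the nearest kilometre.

4772 km

CR5→BB6: c = 0.361990 rad, d = 2306.89 km
BB6→BH-24: c = 0.386811 rad, d = 2465.07 km
Total = 2306.89 + 2465.07 = 4771.96 km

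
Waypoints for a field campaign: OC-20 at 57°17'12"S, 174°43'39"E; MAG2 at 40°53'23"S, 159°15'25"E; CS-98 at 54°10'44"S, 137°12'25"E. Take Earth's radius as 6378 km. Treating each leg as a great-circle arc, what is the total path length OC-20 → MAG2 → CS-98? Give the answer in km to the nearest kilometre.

OC-20: φ = -57.28667°, λ = +174.72750°
MAG2: φ = -40.88972°, λ = +159.25694°
CS-98: φ = -54.17889°, λ = +137.20694°
OC-20→MAG2: c = 0.334647 rad, d = 2134.38 km
MAG2→CS-98: c = 0.345634 rad, d = 2204.45 km
Total = 2134.38 + 2204.45 = 4338.83 km

4339 km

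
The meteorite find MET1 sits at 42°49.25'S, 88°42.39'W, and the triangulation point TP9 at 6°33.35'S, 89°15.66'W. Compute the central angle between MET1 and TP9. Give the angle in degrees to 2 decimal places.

MET1: φ = -42.82083°, λ = -88.70650°
TP9: φ = -6.55583°, λ = -89.26100°
Δφ = 36.2650°,  Δλ = -0.5545°
a = sin²(Δφ/2) + cos φ₁ cos φ₂ sin²(Δλ/2) = 0.096872
c = 2·arcsin(√a) = 0.633001 rad = 36.2683°

36.27°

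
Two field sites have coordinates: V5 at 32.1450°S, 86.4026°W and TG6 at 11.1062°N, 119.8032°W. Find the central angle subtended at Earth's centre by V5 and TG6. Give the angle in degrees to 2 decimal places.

53.76°

Δφ = 43.2512°,  Δλ = -33.4006°
a = sin²(Δφ/2) + cos φ₁ cos φ₂ sin²(Δλ/2) = 0.204432
c = 2·arcsin(√a) = 0.938330 rad = 53.7624°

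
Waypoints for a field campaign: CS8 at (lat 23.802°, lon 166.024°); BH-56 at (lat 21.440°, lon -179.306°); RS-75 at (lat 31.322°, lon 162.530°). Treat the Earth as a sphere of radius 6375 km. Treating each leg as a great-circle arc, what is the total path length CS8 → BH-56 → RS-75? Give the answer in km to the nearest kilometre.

CS8→BH-56: c = 0.239791 rad, d = 1528.67 km
BH-56→RS-75: c = 0.331548 rad, d = 2113.62 km
Total = 1528.67 + 2113.62 = 3642.29 km

3642 km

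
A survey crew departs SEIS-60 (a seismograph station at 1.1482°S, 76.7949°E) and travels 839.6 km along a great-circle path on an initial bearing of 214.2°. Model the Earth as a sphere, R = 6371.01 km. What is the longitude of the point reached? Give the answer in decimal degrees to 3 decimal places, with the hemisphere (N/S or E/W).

δ = d/R = 839.6/6371.01 = 0.131784 rad
φ₂ = arcsin(sin φ₁ cos δ + cos φ₁ sin δ cos θ)
   = arcsin(-0.02004·0.99133 + 0.99980·0.13140·-0.82708) = -7.38431°
λ₂ = λ₁ + atan2(sin θ sin δ cos φ₁, cos δ − sin φ₁ sin φ₂) = 72.52371°

72.524°E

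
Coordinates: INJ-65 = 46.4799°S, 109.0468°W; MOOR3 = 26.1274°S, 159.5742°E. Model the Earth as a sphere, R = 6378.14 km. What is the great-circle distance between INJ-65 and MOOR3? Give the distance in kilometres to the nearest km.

Δφ = 20.3525°,  Δλ = -91.3790°
a = sin²(Δφ/2) + cos φ₁ cos φ₂ sin²(Δλ/2) = 0.347776
c = 2·arcsin(√a) = 1.261438 rad = 72.2751°
d = R·c = 6378.14 × 1.261438 = 8045.6 km

8046 km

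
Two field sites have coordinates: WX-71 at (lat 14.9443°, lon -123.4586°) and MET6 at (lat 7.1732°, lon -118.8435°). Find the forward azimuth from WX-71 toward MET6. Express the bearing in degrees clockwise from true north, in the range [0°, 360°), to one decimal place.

149.3°

Δλ = 4.6151°
y = sin Δλ · cos φ₂ = 0.079832
x = cos φ₁ sin φ₂ − sin φ₁ cos φ₂ cos Δλ = -0.134386
θ = atan2(y, x) = 149.2877° → 149.2877° (mod 360°)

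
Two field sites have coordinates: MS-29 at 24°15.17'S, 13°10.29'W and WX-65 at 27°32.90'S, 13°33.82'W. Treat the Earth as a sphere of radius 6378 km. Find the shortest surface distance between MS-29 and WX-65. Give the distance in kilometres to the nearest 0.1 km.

368.9 km

MS-29: φ = -24.25283°, λ = -13.17150°
WX-65: φ = -27.54833°, λ = -13.56367°
Δφ = -3.2955°,  Δλ = -0.3922°
a = sin²(Δφ/2) + cos φ₁ cos φ₂ sin²(Δλ/2) = 0.000836
c = 2·arcsin(√a) = 0.057846 rad = 3.3143°
d = R·c = 6378 × 0.057846 = 368.9 km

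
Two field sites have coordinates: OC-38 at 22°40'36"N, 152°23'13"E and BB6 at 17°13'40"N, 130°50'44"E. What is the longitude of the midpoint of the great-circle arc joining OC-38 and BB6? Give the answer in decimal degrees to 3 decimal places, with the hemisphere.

141.428°E

OC-38: φ = +22.67667°, λ = +152.38694°
BB6: φ = +17.22778°, λ = +130.84556°
Bx = cos φ₂ cos Δλ = 0.888421,  By = cos φ₂ sin Δλ = -0.350700
φₘ = atan2(sin φ₁ + sin φ₂, √((cos φ₁ + Bx)² + By²)) = 20.28100°
λₘ = λ₁ + atan2(By, cos φ₁ + Bx) = 141.42796°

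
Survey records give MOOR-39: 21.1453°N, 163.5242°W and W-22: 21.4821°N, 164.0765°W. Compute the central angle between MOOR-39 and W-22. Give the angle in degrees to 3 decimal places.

0.615°

Δφ = 0.3368°,  Δλ = -0.5523°
a = sin²(Δφ/2) + cos φ₁ cos φ₂ sin²(Δλ/2) = 0.000029
c = 2·arcsin(√a) = 0.010733 rad = 0.6150°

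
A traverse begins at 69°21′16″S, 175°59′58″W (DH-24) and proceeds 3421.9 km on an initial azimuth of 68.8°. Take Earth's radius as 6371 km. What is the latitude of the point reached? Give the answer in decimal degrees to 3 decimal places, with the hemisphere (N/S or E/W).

DH-24: φ = -69.35444°, λ = -175.99944°
δ = d/R = 3421.9/6371 = 0.537106 rad
φ₂ = arcsin(sin φ₁ cos δ + cos φ₁ sin δ cos θ)
   = arcsin(-0.93578·0.85919 + 0.35259·0.51165·0.36162) = -47.62742°
λ₂ = λ₁ + atan2(sin θ sin δ cos φ₁, cos δ − sin φ₁ sin φ₂) = -130.94281°

47.627°S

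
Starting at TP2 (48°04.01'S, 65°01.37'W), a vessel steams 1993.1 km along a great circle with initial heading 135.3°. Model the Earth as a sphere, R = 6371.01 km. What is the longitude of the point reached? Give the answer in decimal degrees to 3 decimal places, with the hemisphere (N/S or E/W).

TP2: φ = -48.06683°, λ = -65.02283°
δ = d/R = 1993.1/6371.01 = 0.312839 rad
φ₂ = arcsin(sin φ₁ cos δ + cos φ₁ sin δ cos θ)
   = arcsin(-0.74392·0.95146 + 0.66826·0.30776·-0.71080) = -58.64991°
λ₂ = λ₁ + atan2(sin θ sin δ cos φ₁, cos δ − sin φ₁ sin φ₂) = -40.43485°

40.435°W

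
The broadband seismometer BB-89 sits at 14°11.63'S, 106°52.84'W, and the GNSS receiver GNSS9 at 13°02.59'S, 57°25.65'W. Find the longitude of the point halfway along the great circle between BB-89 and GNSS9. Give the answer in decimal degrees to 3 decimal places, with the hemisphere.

BB-89: φ = -14.19383°, λ = -106.88067°
GNSS9: φ = -13.04317°, λ = -57.42750°
Bx = cos φ₂ cos Δλ = 0.633298,  By = cos φ₂ sin Δλ = 0.740270
φₘ = atan2(sin φ₁ + sin φ₂, √((cos φ₁ + Bx)² + By²)) = -14.93436°
λₘ = λ₁ + atan2(By, cos φ₁ + Bx) = -82.08989°

82.090°W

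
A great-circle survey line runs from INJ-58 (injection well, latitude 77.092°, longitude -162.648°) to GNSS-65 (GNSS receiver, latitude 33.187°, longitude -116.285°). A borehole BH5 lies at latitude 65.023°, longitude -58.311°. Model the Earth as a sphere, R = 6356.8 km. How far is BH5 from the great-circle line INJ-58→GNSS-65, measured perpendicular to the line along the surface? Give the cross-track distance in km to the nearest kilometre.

3232 km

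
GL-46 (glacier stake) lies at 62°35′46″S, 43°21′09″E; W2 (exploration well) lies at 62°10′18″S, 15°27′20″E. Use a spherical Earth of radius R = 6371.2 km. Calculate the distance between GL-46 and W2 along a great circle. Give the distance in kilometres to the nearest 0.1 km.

GL-46: φ = -62.59611°, λ = +43.35250°
W2: φ = -62.17167°, λ = +15.45556°
Δφ = 0.4244°,  Δλ = -27.8969°
a = sin²(Δφ/2) + cos φ₁ cos φ₂ sin²(Δλ/2) = 0.012498
c = 2·arcsin(√a) = 0.224058 rad = 12.8376°
d = R·c = 6371.2 × 0.224058 = 1427.5 km

1427.5 km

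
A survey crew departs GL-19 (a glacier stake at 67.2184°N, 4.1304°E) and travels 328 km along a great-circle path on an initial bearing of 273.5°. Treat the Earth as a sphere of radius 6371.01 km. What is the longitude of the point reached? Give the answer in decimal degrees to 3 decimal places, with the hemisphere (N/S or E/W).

3.492°W

δ = d/R = 328/6371.01 = 0.051483 rad
φ₂ = arcsin(sin φ₁ cos δ + cos φ₁ sin δ cos θ)
   = arcsin(0.92199·0.99868 + 0.38722·0.05146·0.06105) = 67.21764°
λ₂ = λ₁ + atan2(sin θ sin δ cos φ₁, cos δ − sin φ₁ sin φ₂) = -3.49208°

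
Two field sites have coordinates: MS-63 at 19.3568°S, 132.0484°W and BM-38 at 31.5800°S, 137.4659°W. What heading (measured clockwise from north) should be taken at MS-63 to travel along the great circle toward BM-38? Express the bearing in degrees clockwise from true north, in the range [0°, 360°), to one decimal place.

200.7°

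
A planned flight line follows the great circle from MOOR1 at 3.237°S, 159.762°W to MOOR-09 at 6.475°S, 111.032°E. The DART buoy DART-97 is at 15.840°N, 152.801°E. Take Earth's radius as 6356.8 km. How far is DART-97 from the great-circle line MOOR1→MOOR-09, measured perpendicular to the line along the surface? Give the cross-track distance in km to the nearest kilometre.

2523 km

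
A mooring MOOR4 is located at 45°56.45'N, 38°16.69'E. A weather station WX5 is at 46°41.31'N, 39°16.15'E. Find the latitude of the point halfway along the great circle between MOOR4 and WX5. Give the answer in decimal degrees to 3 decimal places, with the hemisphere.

MOOR4: φ = +45.94083°, λ = +38.27817°
WX5: φ = +46.68850°, λ = +39.26917°
Bx = cos φ₂ cos Δλ = 0.685862,  By = cos φ₂ sin Δλ = 0.011864
φₘ = atan2(sin φ₁ + sin φ₂, √((cos φ₁ + Bx)² + By²)) = 46.31574°
λₘ = λ₁ + atan2(By, cos φ₁ + Bx) = 38.77028°

46.316°N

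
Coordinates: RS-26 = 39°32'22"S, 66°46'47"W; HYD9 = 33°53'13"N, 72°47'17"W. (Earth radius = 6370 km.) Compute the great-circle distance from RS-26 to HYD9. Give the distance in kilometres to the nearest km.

8187 km

RS-26: φ = -39.53944°, λ = -66.77972°
HYD9: φ = +33.88694°, λ = -72.78806°
Δφ = 73.4264°,  Δλ = -6.0083°
a = sin²(Δφ/2) + cos φ₁ cos φ₂ sin²(Δλ/2) = 0.359135
c = 2·arcsin(√a) = 1.285199 rad = 73.6365°
d = R·c = 6370 × 1.285199 = 8186.7 km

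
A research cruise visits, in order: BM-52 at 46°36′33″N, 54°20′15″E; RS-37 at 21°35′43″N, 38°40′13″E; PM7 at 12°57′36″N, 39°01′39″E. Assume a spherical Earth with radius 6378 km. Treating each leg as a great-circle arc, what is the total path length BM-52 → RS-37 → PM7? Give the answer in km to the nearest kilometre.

BM-52: φ = +46.60917°, λ = +54.33750°
RS-37: φ = +21.59528°, λ = +38.67028°
PM7: φ = +12.96000°, λ = +39.02750°
BM-52→RS-37: c = 0.489701 rad, d = 3123.31 km
RS-37→PM7: c = 0.150831 rad, d = 962.00 km
Total = 3123.31 + 962.00 = 4085.32 km

4085 km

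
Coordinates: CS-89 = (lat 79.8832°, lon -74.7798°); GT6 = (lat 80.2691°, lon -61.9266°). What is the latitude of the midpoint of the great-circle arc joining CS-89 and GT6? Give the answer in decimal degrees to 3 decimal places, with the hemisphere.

Bx = cos φ₂ cos Δλ = 0.164786,  By = cos φ₂ sin Δλ = 0.037599
φₘ = atan2(sin φ₁ + sin φ₂, √((cos φ₁ + Bx)² + By²)) = 80.13726°
λₘ = λ₁ + atan2(By, cos φ₁ + Bx) = -68.47742°

80.137°N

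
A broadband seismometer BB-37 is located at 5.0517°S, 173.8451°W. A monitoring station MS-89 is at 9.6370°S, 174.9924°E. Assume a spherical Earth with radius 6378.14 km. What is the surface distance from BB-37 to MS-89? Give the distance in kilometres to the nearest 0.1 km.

1333.6 km

Δφ = -4.5853°,  Δλ = -11.1625°
a = sin²(Δφ/2) + cos φ₁ cos φ₂ sin²(Δλ/2) = 0.010890
c = 2·arcsin(√a) = 0.209087 rad = 11.9798°
d = R·c = 6378.14 × 0.209087 = 1333.6 km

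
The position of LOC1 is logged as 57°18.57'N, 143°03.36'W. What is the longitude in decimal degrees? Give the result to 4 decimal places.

143.0560°W

143° + 3.36′/60 = 143 + 0.05600 = 143.0560°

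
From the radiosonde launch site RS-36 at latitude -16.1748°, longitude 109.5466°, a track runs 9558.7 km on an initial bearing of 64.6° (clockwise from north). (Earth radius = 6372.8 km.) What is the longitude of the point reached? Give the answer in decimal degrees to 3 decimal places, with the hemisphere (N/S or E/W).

δ = d/R = 9558.7/6372.8 = 1.499922 rad
φ₂ = arcsin(sin φ₁ cos δ + cos φ₁ sin δ cos θ)
   = arcsin(-0.27857·0.07082 + 0.96042·0.99749·0.42894) = 23.02888°
λ₂ = λ₁ + atan2(sin θ sin δ cos φ₁, cos δ − sin φ₁ sin φ₂) = -172.18987°

172.190°W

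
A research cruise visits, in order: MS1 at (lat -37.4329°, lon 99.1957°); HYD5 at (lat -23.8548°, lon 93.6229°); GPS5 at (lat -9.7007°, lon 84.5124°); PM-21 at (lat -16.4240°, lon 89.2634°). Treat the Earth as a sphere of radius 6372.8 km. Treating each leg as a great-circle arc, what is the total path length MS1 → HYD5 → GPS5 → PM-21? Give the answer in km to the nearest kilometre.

MS1→HYD5: c = 0.251186 rad, d = 1600.76 km
HYD5→GPS5: c = 0.289912 rad, d = 1847.55 km
GPS5→PM-21: c = 0.142426 rad, d = 907.65 km
Total = 1600.76 + 1847.55 + 907.65 = 4355.96 km

4356 km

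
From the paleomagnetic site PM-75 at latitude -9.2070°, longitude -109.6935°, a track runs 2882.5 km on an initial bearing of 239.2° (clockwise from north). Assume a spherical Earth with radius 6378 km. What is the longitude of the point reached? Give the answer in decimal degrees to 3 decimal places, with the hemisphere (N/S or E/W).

133.451°W

δ = d/R = 2882.5/6378 = 0.451944 rad
φ₂ = arcsin(sin φ₁ cos δ + cos φ₁ sin δ cos θ)
   = arcsin(-0.16000·0.89960 + 0.98712·0.43672·-0.51204) = -21.38750°
λ₂ = λ₁ + atan2(sin θ sin δ cos φ₁, cos δ − sin φ₁ sin φ₂) = -133.45085°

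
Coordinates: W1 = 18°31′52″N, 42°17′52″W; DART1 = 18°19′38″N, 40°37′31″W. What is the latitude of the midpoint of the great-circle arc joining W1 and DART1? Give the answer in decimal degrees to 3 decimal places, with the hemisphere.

W1: φ = +18.53111°, λ = -42.29778°
DART1: φ = +18.32722°, λ = -40.62528°
Bx = cos φ₂ cos Δλ = 0.948872,  By = cos φ₂ sin Δλ = 0.027706
φₘ = atan2(sin φ₁ + sin φ₂, √((cos φ₁ + Bx)² + By²)) = 18.43100°
λₘ = λ₁ + atan2(By, cos φ₁ + Bx) = -41.46103°

18.431°N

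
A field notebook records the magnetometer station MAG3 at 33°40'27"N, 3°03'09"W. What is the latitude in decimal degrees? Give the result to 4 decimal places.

33° + 40′/60 + 27″/3600 = 33 + 0.66667 + 0.00750 = 33.6742°

33.6742°N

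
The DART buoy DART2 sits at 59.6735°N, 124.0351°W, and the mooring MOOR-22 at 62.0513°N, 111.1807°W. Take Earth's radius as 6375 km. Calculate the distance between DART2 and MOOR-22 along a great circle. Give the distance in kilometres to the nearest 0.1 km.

Δφ = 2.3778°,  Δλ = 12.8544°
a = sin²(Δφ/2) + cos φ₁ cos φ₂ sin²(Δλ/2) = 0.003396
c = 2·arcsin(√a) = 0.116615 rad = 6.6815°
d = R·c = 6375 × 0.116615 = 743.4 km

743.4 km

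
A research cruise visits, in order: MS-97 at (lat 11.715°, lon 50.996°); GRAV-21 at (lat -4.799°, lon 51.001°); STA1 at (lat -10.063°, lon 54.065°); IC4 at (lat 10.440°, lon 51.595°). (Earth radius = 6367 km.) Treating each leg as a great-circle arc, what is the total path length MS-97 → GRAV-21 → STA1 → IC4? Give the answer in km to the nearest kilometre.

4805 km

MS-97→GRAV-21: c = 0.288224 rad, d = 1835.12 km
GRAV-21→STA1: c = 0.106069 rad, d = 675.34 km
STA1→IC4: c = 0.360405 rad, d = 2294.70 km
Total = 1835.12 + 675.34 + 2294.70 = 4805.16 km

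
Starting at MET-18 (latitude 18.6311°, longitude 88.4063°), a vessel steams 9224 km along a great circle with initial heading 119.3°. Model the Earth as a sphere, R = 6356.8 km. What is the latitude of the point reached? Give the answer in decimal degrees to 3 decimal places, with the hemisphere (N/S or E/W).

24.977°S

δ = d/R = 9224/6356.8 = 1.451045 rad
φ₂ = arcsin(sin φ₁ cos δ + cos φ₁ sin δ cos θ)
   = arcsin(0.31947·0.11947 + 0.94760·0.99284·-0.48938) = -24.97667°
λ₂ = λ₁ + atan2(sin θ sin δ cos φ₁, cos δ − sin φ₁ sin φ₂) = 161.18136°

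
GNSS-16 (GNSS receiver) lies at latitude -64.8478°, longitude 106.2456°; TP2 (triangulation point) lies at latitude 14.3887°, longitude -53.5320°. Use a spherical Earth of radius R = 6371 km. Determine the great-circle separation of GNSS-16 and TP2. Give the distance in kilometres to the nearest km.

14197 km

Δφ = 79.2365°,  Δλ = -159.7776°
a = sin²(Δφ/2) + cos φ₁ cos φ₂ sin²(Δλ/2) = 0.805626
c = 2·arcsin(√a) = 2.228437 rad = 127.6800°
d = R·c = 6371 × 2.228437 = 14197.4 km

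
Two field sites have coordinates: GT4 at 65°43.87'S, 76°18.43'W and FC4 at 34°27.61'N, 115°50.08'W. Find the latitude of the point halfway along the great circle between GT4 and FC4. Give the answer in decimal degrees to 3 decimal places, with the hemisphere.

16.450°S

GT4: φ = -65.73117°, λ = -76.30717°
FC4: φ = +34.46017°, λ = -115.83467°
Bx = cos φ₂ cos Δλ = 0.635968,  By = cos φ₂ sin Δλ = -0.524764
φₘ = atan2(sin φ₁ + sin φ₂, √((cos φ₁ + Bx)² + By²)) = -16.44996°
λₘ = λ₁ + atan2(By, cos φ₁ + Bx) = -102.92784°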